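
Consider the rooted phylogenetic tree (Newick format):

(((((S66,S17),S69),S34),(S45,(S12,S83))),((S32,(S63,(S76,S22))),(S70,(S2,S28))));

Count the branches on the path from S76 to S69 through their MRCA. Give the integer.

9

The MRCA of S76 and S69 is the root of the tree.
From S76 up to that node: 5 branches. From S69 up to the same node: 4 branches. Total: 5 + 4 = 9.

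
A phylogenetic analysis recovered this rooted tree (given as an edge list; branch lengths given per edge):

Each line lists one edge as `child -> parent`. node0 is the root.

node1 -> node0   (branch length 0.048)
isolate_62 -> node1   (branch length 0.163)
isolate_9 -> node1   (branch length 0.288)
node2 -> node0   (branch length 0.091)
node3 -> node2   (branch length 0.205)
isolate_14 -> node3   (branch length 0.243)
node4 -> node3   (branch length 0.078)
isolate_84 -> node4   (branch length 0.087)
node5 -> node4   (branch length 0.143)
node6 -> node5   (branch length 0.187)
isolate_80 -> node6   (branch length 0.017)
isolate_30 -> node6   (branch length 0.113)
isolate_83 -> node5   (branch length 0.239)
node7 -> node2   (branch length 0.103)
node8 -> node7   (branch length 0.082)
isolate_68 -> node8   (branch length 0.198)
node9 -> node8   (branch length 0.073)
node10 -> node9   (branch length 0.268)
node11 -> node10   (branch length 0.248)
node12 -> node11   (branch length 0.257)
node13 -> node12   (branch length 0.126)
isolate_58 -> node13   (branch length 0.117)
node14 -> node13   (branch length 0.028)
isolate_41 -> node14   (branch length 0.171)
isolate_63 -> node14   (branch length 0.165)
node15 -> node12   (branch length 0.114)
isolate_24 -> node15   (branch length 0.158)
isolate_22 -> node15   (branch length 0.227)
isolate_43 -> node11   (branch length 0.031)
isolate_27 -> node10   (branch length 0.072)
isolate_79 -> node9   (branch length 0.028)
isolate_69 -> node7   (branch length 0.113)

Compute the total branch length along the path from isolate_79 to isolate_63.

1.120

The path runs isolate_79 → … → MRCA → … → isolate_63; the MRCA is the node subtending (((((isolate_58,(isolate_41,isolate_63)),(isolate_24,isolate_22)),isolate_43),isolate_27),isolate_79).
Branch lengths along that path: 0.028 + 0.268 + 0.248 + 0.257 + 0.126 + 0.028 + 0.165 = 1.120.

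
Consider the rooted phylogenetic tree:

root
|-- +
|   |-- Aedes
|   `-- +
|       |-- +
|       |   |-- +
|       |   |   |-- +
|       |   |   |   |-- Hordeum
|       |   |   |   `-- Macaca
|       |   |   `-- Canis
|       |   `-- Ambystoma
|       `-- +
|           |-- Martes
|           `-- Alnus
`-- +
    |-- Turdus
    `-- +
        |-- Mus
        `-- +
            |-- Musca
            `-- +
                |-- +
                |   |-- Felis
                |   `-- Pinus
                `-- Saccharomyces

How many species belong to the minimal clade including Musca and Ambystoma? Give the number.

13

The MRCA of Musca and Ambystoma is the root, so the clade is the entire tree.
That clade contains 13 terminal taxa: Aedes, Alnus, Ambystoma, Canis, Felis, Hordeum, Macaca, Martes, Mus, Musca, Pinus, Saccharomyces, Turdus.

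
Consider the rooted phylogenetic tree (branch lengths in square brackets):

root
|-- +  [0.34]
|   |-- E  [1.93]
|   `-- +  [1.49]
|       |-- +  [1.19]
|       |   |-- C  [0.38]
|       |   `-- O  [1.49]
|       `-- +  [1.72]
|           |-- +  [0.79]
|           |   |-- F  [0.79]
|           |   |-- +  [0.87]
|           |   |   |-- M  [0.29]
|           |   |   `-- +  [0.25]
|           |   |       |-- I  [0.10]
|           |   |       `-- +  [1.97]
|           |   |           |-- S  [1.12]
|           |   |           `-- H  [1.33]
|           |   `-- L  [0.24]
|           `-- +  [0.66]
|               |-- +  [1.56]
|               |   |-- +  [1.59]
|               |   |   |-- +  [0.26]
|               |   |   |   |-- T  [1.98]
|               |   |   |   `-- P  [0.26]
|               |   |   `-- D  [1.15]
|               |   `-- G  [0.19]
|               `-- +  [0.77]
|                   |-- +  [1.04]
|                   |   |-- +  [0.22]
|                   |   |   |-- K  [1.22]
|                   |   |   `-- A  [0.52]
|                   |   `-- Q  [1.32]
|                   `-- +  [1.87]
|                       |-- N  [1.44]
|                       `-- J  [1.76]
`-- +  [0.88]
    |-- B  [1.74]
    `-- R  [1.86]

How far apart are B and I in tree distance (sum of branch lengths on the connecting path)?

The path runs B → … → MRCA → … → I; the MRCA is the root of the tree.
Branch lengths along that path: 1.74 + 0.88 + 0.34 + 1.49 + 1.72 + 0.79 + 0.87 + 0.25 + 0.10 = 8.18.

8.18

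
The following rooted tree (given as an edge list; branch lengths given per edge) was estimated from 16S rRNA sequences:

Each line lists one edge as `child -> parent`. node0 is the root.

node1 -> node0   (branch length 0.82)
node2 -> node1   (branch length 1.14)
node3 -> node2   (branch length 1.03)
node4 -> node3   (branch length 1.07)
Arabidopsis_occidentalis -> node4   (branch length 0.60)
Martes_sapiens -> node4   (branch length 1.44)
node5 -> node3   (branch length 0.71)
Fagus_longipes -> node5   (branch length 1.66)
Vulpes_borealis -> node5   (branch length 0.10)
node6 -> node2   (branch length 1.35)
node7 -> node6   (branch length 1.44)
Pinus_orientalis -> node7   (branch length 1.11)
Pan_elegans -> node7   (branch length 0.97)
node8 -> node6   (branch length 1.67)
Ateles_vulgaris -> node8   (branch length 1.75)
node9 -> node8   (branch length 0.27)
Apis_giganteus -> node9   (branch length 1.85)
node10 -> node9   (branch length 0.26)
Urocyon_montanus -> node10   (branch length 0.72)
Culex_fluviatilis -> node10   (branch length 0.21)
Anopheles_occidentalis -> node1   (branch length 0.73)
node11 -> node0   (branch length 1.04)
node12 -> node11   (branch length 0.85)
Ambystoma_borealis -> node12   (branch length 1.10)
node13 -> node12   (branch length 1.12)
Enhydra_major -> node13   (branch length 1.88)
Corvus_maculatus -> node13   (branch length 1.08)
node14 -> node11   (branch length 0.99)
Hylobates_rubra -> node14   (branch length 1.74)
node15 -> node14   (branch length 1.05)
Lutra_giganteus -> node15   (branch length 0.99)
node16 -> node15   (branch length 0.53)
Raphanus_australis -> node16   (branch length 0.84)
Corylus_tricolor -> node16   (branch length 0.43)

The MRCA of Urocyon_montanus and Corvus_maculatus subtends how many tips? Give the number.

18

The MRCA of Urocyon_montanus and Corvus_maculatus is the root, so the clade is the entire tree.
That clade contains 18 terminal taxa: Ambystoma_borealis, Anopheles_occidentalis, Apis_giganteus, Arabidopsis_occidentalis, Ateles_vulgaris, Corvus_maculatus, Corylus_tricolor, Culex_fluviatilis, Enhydra_major, Fagus_longipes, Hylobates_rubra, Lutra_giganteus, Martes_sapiens, Pan_elegans, Pinus_orientalis, Raphanus_australis, Urocyon_montanus, Vulpes_borealis.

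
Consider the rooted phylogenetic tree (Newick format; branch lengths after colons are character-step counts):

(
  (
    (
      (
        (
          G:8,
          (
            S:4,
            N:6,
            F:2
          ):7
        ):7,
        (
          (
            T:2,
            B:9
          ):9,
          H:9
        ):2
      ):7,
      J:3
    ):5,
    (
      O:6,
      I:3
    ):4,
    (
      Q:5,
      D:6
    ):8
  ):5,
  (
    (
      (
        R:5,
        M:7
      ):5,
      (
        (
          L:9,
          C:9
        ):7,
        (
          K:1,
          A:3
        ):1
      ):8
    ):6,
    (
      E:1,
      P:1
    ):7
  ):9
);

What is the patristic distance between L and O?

The path runs L → … → MRCA → … → O; the MRCA is the root of the tree.
Branch lengths along that path: 9 + 7 + 8 + 6 + 9 + 5 + 4 + 6 = 54.

54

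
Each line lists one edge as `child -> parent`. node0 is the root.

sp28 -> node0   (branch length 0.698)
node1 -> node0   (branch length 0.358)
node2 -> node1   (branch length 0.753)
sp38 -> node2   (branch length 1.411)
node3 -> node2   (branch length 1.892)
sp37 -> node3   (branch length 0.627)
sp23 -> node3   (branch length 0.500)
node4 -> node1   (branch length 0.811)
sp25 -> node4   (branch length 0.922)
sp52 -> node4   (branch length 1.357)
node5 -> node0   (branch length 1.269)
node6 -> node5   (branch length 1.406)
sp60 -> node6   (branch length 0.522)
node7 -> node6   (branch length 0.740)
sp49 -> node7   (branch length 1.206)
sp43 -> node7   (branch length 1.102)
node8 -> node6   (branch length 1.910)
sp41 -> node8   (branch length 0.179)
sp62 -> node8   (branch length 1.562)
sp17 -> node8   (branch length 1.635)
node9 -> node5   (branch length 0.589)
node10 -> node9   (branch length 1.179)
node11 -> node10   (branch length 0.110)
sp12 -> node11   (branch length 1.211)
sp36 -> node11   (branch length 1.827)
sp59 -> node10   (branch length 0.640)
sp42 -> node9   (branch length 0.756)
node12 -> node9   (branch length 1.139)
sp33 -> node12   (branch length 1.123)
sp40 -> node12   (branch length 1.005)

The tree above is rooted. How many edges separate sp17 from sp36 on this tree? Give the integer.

The MRCA of sp17 and sp36 is the node subtending ((sp60,(sp49,sp43),(sp41,sp62,sp17)),(((sp12,sp36),sp59),sp42,(sp33,sp40))).
From sp17 up to that node: 3 branches. From sp36 up to the same node: 4 branches. Total: 3 + 4 = 7.

7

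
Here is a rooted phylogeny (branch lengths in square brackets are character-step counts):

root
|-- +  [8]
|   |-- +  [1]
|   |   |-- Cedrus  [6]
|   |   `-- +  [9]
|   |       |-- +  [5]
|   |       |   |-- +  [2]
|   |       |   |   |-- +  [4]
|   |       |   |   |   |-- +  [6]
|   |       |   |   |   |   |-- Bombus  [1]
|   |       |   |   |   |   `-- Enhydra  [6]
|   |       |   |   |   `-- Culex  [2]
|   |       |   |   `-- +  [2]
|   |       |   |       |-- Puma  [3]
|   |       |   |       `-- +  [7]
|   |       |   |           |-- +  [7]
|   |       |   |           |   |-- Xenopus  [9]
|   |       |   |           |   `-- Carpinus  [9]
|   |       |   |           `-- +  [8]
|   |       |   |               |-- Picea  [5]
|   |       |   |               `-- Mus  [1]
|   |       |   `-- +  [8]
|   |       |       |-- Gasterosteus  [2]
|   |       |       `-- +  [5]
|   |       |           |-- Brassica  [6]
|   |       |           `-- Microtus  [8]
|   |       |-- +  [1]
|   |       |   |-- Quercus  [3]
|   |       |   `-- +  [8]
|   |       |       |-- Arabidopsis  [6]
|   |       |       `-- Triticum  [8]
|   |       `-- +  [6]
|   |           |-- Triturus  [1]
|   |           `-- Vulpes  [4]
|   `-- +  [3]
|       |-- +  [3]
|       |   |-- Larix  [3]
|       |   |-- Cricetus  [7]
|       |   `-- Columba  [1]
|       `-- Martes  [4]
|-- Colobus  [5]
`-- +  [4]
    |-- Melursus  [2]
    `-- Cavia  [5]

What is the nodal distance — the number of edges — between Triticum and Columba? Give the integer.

8

The MRCA of Triticum and Columba is the node subtending ((Cedrus,(((((Bombus,Enhydra),Culex),(Puma,((Xenopus,Carpinus),(Picea,Mus)))),(Gasterosteus,(Brassica,Microtus))),(Quercus,(Arabidopsis,Triticum)),(Triturus,Vulpes))),((Larix,Cricetus,Columba),Martes)).
From Triticum up to that node: 5 branches. From Columba up to the same node: 3 branches. Total: 5 + 3 = 8.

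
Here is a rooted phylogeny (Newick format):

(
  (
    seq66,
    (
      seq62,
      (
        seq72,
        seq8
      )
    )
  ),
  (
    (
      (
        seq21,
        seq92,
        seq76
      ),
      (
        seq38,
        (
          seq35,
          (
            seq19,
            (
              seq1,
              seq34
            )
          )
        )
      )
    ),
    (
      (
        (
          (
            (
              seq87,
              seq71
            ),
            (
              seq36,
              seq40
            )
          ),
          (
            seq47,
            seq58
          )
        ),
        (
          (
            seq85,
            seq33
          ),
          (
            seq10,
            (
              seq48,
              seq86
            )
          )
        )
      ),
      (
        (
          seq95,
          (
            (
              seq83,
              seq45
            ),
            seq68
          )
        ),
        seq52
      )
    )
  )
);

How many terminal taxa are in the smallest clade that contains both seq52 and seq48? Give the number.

The MRCA of seq52 and seq48 is the node subtending (((((seq87,seq71),(seq36,seq40)),(seq47,seq58)),((seq85,seq33),(seq10,(seq48,seq86)))),((seq95,((seq83,seq45),seq68)),seq52)).
That clade contains 16 terminal taxa: seq10, seq33, seq36, seq40, seq45, seq47, seq48, seq52, seq58, seq68, seq71, seq83, seq85, seq86, seq87, seq95.

16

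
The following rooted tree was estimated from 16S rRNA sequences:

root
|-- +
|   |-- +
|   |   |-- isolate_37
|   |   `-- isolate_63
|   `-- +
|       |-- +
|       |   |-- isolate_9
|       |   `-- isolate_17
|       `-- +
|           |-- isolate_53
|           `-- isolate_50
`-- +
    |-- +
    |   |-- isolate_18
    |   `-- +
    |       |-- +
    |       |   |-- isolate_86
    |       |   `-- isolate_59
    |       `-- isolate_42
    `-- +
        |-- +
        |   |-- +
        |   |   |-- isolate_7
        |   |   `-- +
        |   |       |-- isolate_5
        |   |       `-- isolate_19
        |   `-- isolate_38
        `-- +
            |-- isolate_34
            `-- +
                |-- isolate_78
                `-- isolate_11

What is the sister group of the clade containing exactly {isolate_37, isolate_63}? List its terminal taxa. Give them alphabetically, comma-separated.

isolate_17, isolate_50, isolate_53, isolate_9

The clade containing exactly {isolate_37, isolate_63} attaches to the tree at the node subtending ((isolate_37,isolate_63),((isolate_9,isolate_17),(isolate_53,isolate_50))).
The other lineage descending from that same node — the sister group — is ((isolate_9,isolate_17),(isolate_53,isolate_50)); its 4 tips in alphabetical order are the answer.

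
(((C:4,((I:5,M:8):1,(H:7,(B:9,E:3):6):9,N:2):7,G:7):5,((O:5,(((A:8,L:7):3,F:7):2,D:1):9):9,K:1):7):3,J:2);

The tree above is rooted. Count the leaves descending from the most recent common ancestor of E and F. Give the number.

The MRCA of E and F is the node subtending ((C,((I,M),(H,(B,E)),N),G),((O,(((A,L),F),D)),K)).
That clade contains 14 terminal taxa: A, B, C, D, E, F, G, H, I, K, L, M, N, O.

14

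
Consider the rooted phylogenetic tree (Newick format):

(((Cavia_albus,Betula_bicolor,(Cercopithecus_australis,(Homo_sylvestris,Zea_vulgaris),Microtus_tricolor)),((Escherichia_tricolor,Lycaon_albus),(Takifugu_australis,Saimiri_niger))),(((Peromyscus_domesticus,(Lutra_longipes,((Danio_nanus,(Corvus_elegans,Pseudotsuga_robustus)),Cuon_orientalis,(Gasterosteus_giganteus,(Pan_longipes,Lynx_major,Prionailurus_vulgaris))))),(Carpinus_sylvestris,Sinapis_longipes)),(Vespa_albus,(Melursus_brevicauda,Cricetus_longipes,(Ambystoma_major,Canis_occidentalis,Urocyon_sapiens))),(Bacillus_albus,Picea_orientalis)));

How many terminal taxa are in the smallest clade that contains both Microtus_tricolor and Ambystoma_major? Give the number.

30

The MRCA of Microtus_tricolor and Ambystoma_major is the root, so the clade is the entire tree.
That clade contains 30 terminal taxa: Ambystoma_major, Bacillus_albus, Betula_bicolor, Canis_occidentalis, Carpinus_sylvestris, Cavia_albus, Cercopithecus_australis, Corvus_elegans, Cricetus_longipes, Cuon_orientalis, Danio_nanus, Escherichia_tricolor, Gasterosteus_giganteus, Homo_sylvestris, Lutra_longipes, Lycaon_albus, Lynx_major, Melursus_brevicauda, Microtus_tricolor, Pan_longipes, Peromyscus_domesticus, Picea_orientalis, Prionailurus_vulgaris, Pseudotsuga_robustus, Saimiri_niger, Sinapis_longipes, Takifugu_australis, Urocyon_sapiens, Vespa_albus, Zea_vulgaris.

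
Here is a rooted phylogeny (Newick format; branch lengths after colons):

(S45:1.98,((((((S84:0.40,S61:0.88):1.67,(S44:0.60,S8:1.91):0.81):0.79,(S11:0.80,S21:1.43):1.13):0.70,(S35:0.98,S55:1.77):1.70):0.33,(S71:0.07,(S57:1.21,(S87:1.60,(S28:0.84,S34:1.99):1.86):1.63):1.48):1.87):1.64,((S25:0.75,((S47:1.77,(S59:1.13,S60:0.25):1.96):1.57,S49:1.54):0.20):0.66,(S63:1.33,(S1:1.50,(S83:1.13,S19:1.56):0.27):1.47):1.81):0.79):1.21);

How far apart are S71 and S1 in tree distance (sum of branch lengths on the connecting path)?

The path runs S71 → … → MRCA → … → S1; the MRCA is the node subtending ((((((S84,S61),(S44,S8)),(S11,S21)),(S35,S55)),(S71,(S57,(S87,(S28,S34))))),((S25,((S47,(S59,S60)),S49)),(S63,(S1,(S83,S19))))).
Branch lengths along that path: 0.07 + 1.87 + 1.64 + 0.79 + 1.81 + 1.47 + 1.50 = 9.15.

9.15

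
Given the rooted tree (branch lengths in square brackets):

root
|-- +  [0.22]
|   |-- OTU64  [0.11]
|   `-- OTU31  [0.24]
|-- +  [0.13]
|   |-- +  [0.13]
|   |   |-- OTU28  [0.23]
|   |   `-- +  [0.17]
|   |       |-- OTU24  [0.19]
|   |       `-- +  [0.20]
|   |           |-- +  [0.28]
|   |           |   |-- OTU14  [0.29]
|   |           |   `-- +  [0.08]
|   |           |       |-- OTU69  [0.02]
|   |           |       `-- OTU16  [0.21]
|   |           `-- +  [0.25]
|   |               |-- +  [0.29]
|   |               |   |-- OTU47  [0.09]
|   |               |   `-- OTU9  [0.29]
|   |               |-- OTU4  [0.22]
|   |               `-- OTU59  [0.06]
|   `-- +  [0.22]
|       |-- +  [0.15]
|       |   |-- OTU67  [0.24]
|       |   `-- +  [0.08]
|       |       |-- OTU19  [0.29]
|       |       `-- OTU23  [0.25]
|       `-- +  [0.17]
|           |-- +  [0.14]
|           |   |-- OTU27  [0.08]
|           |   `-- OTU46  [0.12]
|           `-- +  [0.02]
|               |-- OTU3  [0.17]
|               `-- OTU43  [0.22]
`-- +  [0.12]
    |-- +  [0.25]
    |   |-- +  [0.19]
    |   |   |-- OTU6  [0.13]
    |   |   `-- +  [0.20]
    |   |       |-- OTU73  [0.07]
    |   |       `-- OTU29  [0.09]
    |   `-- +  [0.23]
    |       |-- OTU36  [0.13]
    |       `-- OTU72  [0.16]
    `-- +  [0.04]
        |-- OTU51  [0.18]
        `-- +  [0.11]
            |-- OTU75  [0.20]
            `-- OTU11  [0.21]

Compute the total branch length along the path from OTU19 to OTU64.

1.20

The path runs OTU19 → … → MRCA → … → OTU64; the MRCA is the root of the tree.
Branch lengths along that path: 0.29 + 0.08 + 0.15 + 0.22 + 0.13 + 0.22 + 0.11 = 1.20.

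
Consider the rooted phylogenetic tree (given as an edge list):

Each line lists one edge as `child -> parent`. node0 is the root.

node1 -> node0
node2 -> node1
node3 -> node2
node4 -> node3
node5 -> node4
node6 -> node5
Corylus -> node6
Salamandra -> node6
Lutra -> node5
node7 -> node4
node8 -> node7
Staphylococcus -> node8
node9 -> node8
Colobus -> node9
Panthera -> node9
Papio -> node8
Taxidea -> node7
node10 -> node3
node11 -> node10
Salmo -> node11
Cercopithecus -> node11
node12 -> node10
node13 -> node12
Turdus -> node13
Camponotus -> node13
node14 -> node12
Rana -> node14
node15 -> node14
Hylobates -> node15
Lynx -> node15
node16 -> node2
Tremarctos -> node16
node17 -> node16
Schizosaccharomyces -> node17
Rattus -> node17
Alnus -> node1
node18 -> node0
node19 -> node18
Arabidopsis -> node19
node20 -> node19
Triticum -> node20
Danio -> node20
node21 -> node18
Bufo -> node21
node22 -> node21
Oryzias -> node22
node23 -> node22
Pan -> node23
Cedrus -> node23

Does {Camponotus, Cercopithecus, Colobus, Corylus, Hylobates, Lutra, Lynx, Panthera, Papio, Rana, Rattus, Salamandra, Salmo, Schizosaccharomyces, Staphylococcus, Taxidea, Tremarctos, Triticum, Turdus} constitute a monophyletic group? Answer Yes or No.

The MRCA of the listed taxa is the root, so the smallest clade containing them is the whole tree.
That clade also contains Alnus, Arabidopsis, Bufo, Cedrus, Danio, Oryzias, Pan, which are not in the proposed group, so the group is not monophyletic.

No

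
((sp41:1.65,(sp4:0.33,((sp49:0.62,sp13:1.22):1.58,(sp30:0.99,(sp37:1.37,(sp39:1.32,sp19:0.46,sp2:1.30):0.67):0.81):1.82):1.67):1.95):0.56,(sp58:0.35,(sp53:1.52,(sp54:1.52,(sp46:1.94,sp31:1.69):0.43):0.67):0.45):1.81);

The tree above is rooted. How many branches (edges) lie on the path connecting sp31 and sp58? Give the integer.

The MRCA of sp31 and sp58 is the node subtending (sp58,(sp53,(sp54,(sp46,sp31)))).
From sp31 up to that node: 4 branches. From sp58 up to the same node: 1 branch. Total: 4 + 1 = 5.

5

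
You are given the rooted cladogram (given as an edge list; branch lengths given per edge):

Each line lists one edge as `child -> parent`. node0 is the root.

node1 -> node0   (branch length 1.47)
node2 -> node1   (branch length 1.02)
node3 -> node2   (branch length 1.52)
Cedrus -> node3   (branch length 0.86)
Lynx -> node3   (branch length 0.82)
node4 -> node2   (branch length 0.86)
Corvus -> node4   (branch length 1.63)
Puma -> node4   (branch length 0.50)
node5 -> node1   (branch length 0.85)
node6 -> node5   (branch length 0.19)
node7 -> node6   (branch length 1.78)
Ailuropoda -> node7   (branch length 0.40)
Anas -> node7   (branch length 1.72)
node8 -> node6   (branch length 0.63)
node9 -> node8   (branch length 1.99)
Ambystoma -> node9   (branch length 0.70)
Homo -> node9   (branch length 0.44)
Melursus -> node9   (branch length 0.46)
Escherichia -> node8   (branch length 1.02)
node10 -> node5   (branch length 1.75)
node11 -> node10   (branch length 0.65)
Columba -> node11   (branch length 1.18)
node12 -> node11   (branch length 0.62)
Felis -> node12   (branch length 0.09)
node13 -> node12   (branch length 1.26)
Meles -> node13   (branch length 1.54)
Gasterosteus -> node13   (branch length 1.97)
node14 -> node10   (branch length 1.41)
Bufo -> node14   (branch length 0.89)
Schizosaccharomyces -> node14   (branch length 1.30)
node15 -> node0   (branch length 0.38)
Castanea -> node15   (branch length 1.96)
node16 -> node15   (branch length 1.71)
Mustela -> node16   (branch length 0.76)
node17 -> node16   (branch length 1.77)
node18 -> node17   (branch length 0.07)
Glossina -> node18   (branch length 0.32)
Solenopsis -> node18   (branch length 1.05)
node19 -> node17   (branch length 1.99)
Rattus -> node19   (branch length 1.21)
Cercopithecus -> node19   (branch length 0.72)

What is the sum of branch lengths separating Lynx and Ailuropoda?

The path runs Lynx → … → MRCA → … → Ailuropoda; the MRCA is the node subtending (((Cedrus,Lynx),(Corvus,Puma)),(((Ailuropoda,Anas),((Ambystoma,Homo,Melursus),Escherichia)),((Columba,(Felis,(Meles,Gasterosteus))),(Bufo,Schizosaccharomyces)))).
Branch lengths along that path: 0.82 + 1.52 + 1.02 + 0.85 + 0.19 + 1.78 + 0.40 = 6.58.

6.58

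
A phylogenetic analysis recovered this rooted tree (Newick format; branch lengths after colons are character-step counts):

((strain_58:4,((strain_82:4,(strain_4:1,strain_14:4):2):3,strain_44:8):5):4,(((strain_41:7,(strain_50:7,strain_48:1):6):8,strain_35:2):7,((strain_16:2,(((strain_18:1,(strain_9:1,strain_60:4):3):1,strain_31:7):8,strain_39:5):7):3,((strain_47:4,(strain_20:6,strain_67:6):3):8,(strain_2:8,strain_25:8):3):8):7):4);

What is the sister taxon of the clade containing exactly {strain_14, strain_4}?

strain_82

The clade containing exactly {strain_14, strain_4} attaches to the tree at the node subtending (strain_82,(strain_4,strain_14)).
The other lineage descending from that same node — the sister group — is the single tip strain_82.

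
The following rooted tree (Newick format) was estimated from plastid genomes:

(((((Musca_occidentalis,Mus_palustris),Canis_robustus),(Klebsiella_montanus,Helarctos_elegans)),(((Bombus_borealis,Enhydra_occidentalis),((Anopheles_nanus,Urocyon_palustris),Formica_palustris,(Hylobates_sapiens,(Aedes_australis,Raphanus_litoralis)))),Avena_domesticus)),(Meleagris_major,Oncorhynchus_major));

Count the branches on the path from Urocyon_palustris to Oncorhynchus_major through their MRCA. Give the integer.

The MRCA of Urocyon_palustris and Oncorhynchus_major is the root of the tree.
From Urocyon_palustris up to that node: 6 branches. From Oncorhynchus_major up to the same node: 2 branches. Total: 6 + 2 = 8.

8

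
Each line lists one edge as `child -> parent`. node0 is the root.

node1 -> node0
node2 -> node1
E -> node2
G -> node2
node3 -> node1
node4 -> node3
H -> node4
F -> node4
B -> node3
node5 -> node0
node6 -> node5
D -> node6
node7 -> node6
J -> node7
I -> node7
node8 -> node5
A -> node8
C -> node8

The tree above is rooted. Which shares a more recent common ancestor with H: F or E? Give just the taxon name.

F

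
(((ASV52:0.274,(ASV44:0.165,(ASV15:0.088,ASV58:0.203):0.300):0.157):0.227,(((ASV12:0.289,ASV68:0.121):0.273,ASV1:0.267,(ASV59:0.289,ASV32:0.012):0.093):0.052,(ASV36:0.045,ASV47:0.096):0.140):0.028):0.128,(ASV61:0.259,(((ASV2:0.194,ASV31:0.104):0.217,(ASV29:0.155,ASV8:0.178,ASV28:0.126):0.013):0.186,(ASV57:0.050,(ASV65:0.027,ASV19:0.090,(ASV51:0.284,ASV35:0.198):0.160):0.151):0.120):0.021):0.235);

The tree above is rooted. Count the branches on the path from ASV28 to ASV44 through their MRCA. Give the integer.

9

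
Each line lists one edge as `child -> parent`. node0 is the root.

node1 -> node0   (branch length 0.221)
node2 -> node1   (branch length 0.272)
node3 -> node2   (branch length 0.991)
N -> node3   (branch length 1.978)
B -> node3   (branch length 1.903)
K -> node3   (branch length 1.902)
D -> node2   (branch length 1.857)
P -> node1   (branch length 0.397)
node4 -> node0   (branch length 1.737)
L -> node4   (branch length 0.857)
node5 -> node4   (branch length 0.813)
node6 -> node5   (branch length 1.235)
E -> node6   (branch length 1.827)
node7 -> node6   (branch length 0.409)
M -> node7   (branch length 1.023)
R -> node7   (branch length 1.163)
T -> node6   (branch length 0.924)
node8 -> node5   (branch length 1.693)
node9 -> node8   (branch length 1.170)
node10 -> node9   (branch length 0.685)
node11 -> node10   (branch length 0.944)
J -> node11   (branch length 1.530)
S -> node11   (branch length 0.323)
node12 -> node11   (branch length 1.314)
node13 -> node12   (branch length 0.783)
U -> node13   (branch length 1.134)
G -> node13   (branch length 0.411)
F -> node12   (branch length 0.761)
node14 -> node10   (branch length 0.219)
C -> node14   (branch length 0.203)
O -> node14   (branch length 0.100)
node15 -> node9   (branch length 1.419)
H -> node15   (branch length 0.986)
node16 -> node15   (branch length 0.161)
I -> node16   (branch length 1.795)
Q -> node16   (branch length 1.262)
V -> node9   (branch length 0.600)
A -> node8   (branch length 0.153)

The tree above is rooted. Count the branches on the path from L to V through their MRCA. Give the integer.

The MRCA of L and V is the node subtending (L,((E,(M,R),T),((((J,S,((U,G),F)),(C,O)),(H,(I,Q)),V),A))).
From L up to that node: 1 branch. From V up to the same node: 4 branches. Total: 1 + 4 = 5.

5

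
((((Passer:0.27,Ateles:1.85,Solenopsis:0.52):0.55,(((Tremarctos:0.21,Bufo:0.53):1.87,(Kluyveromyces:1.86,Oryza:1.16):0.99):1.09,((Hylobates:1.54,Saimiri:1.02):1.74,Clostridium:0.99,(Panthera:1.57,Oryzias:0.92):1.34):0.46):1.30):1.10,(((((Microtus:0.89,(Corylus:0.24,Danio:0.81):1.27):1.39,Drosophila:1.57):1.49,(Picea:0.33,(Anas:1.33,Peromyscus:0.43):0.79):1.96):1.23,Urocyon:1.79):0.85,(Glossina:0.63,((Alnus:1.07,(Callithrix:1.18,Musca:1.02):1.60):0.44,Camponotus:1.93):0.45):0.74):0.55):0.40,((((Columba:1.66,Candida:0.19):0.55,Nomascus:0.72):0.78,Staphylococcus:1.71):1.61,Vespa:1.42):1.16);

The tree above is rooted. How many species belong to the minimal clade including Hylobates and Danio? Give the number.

25

The MRCA of Hylobates and Danio is the node subtending (((Passer,Ateles,Solenopsis),(((Tremarctos,Bufo),(Kluyveromyces,Oryza)),((Hylobates,Saimiri),Clostridium,(Panthera,Oryzias)))),(((((Microtus,(Corylus,Danio)),Drosophila),(Picea,(Anas,Peromyscus))),Urocyon),(Glossina,((Alnus,(Callithrix,Musca)),Camponotus)))).
That clade contains 25 terminal taxa: Alnus, Anas, Ateles, Bufo, Callithrix, Camponotus, Clostridium, Corylus, Danio, Drosophila, Glossina, Hylobates, Kluyveromyces, Microtus, Musca, Oryza, Oryzias, Panthera, Passer, Peromyscus, Picea, Saimiri, Solenopsis, Tremarctos, Urocyon.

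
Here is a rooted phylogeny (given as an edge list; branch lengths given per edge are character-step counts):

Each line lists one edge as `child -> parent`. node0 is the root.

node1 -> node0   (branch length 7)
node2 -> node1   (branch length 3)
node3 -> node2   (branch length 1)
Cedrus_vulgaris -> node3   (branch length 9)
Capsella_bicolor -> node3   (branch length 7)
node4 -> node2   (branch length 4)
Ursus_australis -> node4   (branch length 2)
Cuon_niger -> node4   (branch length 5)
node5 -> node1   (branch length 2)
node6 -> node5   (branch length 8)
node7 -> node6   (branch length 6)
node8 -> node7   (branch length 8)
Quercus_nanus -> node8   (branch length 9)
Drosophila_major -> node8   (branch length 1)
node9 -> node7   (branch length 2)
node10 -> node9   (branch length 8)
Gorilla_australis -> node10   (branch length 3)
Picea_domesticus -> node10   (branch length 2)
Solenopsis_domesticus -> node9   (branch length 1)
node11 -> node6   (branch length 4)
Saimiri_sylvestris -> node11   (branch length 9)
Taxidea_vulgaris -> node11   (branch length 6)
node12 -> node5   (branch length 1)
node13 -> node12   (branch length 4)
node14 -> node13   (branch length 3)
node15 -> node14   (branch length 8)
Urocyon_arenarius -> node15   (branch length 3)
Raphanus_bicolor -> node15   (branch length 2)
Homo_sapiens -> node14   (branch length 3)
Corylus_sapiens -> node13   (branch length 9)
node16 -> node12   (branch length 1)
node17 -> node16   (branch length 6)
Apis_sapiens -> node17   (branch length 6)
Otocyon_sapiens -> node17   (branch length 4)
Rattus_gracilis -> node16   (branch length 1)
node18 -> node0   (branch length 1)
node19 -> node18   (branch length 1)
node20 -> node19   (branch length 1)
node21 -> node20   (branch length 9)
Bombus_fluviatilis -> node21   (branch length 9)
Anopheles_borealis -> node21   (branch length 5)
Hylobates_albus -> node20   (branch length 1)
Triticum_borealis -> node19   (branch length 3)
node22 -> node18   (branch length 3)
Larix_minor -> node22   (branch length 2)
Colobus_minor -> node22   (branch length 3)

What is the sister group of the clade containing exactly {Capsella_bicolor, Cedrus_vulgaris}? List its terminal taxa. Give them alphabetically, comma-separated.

Cuon_niger, Ursus_australis

The clade containing exactly {Capsella_bicolor, Cedrus_vulgaris} attaches to the tree at the node subtending ((Cedrus_vulgaris,Capsella_bicolor),(Ursus_australis,Cuon_niger)).
The other lineage descending from that same node — the sister group — is (Ursus_australis,Cuon_niger); its 2 tips in alphabetical order are the answer.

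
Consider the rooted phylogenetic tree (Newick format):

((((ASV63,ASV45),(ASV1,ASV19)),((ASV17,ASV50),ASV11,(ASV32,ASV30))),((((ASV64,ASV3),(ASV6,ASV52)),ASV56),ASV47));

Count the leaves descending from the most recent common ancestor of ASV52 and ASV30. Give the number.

The MRCA of ASV52 and ASV30 is the root, so the clade is the entire tree.
That clade contains 15 terminal taxa: ASV1, ASV11, ASV17, ASV19, ASV3, ASV30, ASV32, ASV45, ASV47, ASV50, ASV52, ASV56, ASV6, ASV63, ASV64.

15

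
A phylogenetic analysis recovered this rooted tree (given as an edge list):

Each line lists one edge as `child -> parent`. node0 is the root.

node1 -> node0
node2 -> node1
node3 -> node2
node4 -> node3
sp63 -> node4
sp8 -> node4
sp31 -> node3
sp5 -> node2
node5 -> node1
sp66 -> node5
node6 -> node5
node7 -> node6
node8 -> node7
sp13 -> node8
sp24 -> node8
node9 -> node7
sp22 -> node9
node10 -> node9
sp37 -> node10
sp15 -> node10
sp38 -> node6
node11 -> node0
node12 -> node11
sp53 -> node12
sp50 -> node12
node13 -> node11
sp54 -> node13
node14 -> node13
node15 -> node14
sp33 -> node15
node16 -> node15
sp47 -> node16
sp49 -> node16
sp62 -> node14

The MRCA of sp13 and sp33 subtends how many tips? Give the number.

The MRCA of sp13 and sp33 is the root, so the clade is the entire tree.
That clade contains 18 terminal taxa: sp13, sp15, sp22, sp24, sp31, sp33, sp37, sp38, sp47, sp49, sp5, sp50, sp53, sp54, sp62, sp63, sp66, sp8.

18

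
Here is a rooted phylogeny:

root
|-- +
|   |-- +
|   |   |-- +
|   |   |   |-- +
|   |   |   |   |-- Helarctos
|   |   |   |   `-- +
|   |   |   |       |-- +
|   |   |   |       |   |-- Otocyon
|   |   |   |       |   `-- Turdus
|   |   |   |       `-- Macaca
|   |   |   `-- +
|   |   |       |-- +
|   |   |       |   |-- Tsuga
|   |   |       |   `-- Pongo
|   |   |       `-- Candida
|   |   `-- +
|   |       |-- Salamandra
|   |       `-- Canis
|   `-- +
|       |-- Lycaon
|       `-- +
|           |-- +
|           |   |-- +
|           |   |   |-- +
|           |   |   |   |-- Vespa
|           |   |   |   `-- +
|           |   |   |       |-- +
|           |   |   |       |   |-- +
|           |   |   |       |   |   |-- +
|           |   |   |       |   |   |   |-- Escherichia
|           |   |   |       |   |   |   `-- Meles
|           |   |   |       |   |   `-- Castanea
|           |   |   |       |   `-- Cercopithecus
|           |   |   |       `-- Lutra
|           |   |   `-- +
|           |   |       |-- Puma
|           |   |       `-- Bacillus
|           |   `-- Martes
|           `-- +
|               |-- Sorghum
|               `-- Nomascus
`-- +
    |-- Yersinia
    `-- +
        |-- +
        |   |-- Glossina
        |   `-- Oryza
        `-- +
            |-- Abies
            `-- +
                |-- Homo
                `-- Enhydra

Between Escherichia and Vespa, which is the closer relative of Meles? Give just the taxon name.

Escherichia

The MRCA of Meles and Escherichia subtends (Escherichia,Meles) (2 taxa).
The MRCA of Meles and Vespa subtends (Vespa,((((Escherichia,Meles),Castanea),Cercopithecus),Lutra)) (6 taxa).
The first is nested inside the second, so Meles shares a more recent common ancestor with Escherichia.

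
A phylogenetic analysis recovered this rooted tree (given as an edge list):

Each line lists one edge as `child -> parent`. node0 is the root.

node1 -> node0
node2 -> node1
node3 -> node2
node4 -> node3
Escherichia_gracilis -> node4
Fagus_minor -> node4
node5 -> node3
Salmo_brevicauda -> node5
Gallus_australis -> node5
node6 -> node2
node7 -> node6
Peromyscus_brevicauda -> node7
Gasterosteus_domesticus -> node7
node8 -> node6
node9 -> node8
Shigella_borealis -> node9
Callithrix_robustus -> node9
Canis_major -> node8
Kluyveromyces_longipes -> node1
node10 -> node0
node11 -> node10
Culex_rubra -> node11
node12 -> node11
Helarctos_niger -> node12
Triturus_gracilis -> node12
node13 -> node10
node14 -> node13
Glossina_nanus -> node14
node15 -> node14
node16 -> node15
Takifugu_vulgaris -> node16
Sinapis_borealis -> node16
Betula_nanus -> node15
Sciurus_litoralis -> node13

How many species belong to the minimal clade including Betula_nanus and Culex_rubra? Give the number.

8

The MRCA of Betula_nanus and Culex_rubra is the node subtending ((Culex_rubra,(Helarctos_niger,Triturus_gracilis)),((Glossina_nanus,((Takifugu_vulgaris,Sinapis_borealis),Betula_nanus)),Sciurus_litoralis)).
That clade contains 8 terminal taxa: Betula_nanus, Culex_rubra, Glossina_nanus, Helarctos_niger, Sciurus_litoralis, Sinapis_borealis, Takifugu_vulgaris, Triturus_gracilis.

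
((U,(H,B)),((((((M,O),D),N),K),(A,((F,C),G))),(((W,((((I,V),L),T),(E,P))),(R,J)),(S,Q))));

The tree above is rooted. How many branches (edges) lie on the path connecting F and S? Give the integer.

8

The MRCA of F and S is the node subtending ((((((M,O),D),N),K),(A,((F,C),G))),(((W,((((I,V),L),T),(E,P))),(R,J)),(S,Q))).
From F up to that node: 5 branches. From S up to the same node: 3 branches. Total: 5 + 3 = 8.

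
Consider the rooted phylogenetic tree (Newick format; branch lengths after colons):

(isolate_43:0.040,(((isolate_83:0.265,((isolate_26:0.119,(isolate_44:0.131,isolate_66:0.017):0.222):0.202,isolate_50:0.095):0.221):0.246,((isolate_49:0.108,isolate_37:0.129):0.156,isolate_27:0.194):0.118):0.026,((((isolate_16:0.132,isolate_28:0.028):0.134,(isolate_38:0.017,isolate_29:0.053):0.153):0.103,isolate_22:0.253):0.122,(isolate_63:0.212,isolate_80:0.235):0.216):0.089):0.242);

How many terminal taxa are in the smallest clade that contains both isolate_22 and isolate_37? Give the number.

15

The MRCA of isolate_22 and isolate_37 is the node subtending (((isolate_83,((isolate_26,(isolate_44,isolate_66)),isolate_50)),((isolate_49,isolate_37),isolate_27)),((((isolate_16,isolate_28),(isolate_38,isolate_29)),isolate_22),(isolate_63,isolate_80))).
That clade contains 15 terminal taxa: isolate_16, isolate_22, isolate_26, isolate_27, isolate_28, isolate_29, isolate_37, isolate_38, isolate_44, isolate_49, isolate_50, isolate_63, isolate_66, isolate_80, isolate_83.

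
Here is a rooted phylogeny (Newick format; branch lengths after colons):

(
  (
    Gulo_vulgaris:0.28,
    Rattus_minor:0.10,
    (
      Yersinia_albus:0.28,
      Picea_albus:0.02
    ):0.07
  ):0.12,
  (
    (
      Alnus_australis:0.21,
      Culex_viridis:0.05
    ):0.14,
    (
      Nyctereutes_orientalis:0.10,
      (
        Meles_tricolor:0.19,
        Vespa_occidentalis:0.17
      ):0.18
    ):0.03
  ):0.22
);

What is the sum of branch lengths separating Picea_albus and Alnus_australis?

0.78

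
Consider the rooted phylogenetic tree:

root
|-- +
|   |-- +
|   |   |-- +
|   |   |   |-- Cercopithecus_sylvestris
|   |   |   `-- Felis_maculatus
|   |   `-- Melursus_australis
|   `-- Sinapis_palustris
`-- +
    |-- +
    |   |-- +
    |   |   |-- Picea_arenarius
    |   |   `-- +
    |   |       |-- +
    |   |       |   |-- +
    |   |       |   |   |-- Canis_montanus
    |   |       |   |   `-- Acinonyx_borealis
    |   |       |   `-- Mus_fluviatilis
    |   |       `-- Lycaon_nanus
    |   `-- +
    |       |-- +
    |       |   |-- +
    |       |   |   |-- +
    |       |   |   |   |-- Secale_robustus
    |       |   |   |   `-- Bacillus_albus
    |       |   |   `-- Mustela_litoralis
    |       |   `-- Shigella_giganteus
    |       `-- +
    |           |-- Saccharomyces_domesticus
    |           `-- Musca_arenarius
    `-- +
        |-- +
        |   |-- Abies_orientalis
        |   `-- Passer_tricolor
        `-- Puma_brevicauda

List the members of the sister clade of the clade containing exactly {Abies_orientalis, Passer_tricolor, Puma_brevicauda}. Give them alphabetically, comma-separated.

Acinonyx_borealis, Bacillus_albus, Canis_montanus, Lycaon_nanus, Mus_fluviatilis, Musca_arenarius, Mustela_litoralis, Picea_arenarius, Saccharomyces_domesticus, Secale_robustus, Shigella_giganteus

The clade containing exactly {Abies_orientalis, Passer_tricolor, Puma_brevicauda} attaches to the tree at the node subtending (((Picea_arenarius,(((Canis_montanus,Acinonyx_borealis),Mus_fluviatilis),Lycaon_nanus)),((((Secale_robustus,Bacillus_albus),Mustela_litoralis),Shigella_giganteus),(Saccharomyces_domesticus,Musca_arenarius))),((Abies_orientalis,Passer_tricolor),Puma_brevicauda)).
The other lineage descending from that same node — the sister group — is ((Picea_arenarius,(((Canis_montanus,Acinonyx_borealis),Mus_fluviatilis),Lycaon_nanus)),((((Secale_robustus,Bacillus_albus),Mustela_litoralis),Shigella_giganteus),(Saccharomyces_domesticus,Musca_arenarius))); its 11 tips in alphabetical order are the answer.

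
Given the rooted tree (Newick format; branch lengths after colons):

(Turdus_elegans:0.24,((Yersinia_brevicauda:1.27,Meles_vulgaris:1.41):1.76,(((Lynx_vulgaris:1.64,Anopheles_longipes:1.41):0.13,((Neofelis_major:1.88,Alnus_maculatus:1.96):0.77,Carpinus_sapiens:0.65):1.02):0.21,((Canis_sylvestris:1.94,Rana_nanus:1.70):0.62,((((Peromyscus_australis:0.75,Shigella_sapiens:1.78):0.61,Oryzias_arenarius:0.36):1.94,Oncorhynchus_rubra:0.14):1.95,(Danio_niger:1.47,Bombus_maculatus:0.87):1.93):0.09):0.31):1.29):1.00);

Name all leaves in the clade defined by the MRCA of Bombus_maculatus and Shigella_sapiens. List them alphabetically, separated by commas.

Bombus_maculatus, Danio_niger, Oncorhynchus_rubra, Oryzias_arenarius, Peromyscus_australis, Shigella_sapiens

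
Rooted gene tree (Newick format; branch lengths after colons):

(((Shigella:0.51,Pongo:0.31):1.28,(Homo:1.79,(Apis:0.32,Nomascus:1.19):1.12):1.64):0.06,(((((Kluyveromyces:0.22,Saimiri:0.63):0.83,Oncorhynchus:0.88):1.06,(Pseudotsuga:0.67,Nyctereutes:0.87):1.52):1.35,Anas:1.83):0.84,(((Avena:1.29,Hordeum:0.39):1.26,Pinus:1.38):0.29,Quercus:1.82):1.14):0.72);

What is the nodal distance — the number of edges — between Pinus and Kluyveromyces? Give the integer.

8

The MRCA of Pinus and Kluyveromyces is the node subtending (((((Kluyveromyces,Saimiri),Oncorhynchus),(Pseudotsuga,Nyctereutes)),Anas),(((Avena,Hordeum),Pinus),Quercus)).
From Pinus up to that node: 3 branches. From Kluyveromyces up to the same node: 5 branches. Total: 3 + 5 = 8.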